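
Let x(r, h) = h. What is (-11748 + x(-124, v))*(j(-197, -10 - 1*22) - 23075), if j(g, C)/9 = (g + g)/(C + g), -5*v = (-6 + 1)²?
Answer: 62063232637/229 ≈ 2.7102e+8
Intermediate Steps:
v = -5 (v = -(-6 + 1)²/5 = -⅕*(-5)² = -⅕*25 = -5)
j(g, C) = 18*g/(C + g) (j(g, C) = 9*((g + g)/(C + g)) = 9*((2*g)/(C + g)) = 9*(2*g/(C + g)) = 18*g/(C + g))
(-11748 + x(-124, v))*(j(-197, -10 - 1*22) - 23075) = (-11748 - 5)*(18*(-197)/((-10 - 1*22) - 197) - 23075) = -11753*(18*(-197)/((-10 - 22) - 197) - 23075) = -11753*(18*(-197)/(-32 - 197) - 23075) = -11753*(18*(-197)/(-229) - 23075) = -11753*(18*(-197)*(-1/229) - 23075) = -11753*(3546/229 - 23075) = -11753*(-5280629/229) = 62063232637/229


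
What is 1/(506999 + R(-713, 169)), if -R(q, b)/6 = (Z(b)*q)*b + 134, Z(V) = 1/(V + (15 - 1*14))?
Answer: 85/43388066 ≈ 1.9591e-6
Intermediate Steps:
Z(V) = 1/(1 + V) (Z(V) = 1/(V + (15 - 14)) = 1/(V + 1) = 1/(1 + V))
R(q, b) = -804 - 6*b*q/(1 + b) (R(q, b) = -6*((q/(1 + b))*b + 134) = -6*(b*q/(1 + b) + 134) = -6*(134 + b*q/(1 + b)) = -804 - 6*b*q/(1 + b))
1/(506999 + R(-713, 169)) = 1/(506999 + 6*(-134 - 134*169 - 1*169*(-713))/(1 + 169)) = 1/(506999 + 6*(-134 - 22646 + 120497)/170) = 1/(506999 + 6*(1/170)*97717) = 1/(506999 + 293151/85) = 1/(43388066/85) = 85/43388066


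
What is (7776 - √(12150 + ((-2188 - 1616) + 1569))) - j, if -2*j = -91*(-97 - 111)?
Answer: 17240 - √9915 ≈ 17140.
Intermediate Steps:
j = -9464 (j = -(-91)*(-97 - 111)/2 = -(-91)*(-208)/2 = -½*18928 = -9464)
(7776 - √(12150 + ((-2188 - 1616) + 1569))) - j = (7776 - √(12150 + ((-2188 - 1616) + 1569))) - 1*(-9464) = (7776 - √(12150 + (-3804 + 1569))) + 9464 = (7776 - √(12150 - 2235)) + 9464 = (7776 - √9915) + 9464 = 17240 - √9915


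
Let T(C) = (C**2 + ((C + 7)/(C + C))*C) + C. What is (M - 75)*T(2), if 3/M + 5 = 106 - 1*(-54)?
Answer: -122031/155 ≈ -787.30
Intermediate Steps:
M = 3/155 (M = 3/(-5 + (106 - 1*(-54))) = 3/(-5 + (106 + 54)) = 3/(-5 + 160) = 3/155 ≈ 0.019355)
T(C) = 7/2 + C**2 + 3*C/2 (T(C) = (C**2 + ((7 + C)/((2*C)))*C) + C = (C**2 + ((7 + C)*(1/(2*C)))*C) + C = (C**2 + ((7 + C)/(2*C))*C) + C = (C**2 + (7/2 + C/2)) + C = (7/2 + C**2 + C/2) + C = 7/2 + C**2 + 3*C/2)
(M - 75)*T(2) = (3/155 - 75)*(7/2 + 2**2 + (3/2)*2) = -11622*(7/2 + 4 + 3)/155 = -11622/155*21/2 = -122031/155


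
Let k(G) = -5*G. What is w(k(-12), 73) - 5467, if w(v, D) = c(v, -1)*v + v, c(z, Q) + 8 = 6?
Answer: -5527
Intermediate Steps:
c(z, Q) = -2 (c(z, Q) = -8 + 6 = -2)
w(v, D) = -v (w(v, D) = -2*v + v = -v)
w(k(-12), 73) - 5467 = -(-5)*(-12) - 5467 = -1*60 - 5467 = -60 - 5467 = -5527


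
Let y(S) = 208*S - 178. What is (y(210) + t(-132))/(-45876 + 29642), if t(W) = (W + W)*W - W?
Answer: -39241/8117 ≈ -4.8344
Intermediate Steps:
y(S) = -178 + 208*S
t(W) = -W + 2*W² (t(W) = (2*W)*W - W = 2*W² - W = -W + 2*W²)
(y(210) + t(-132))/(-45876 + 29642) = ((-178 + 208*210) - 132*(-1 + 2*(-132)))/(-45876 + 29642) = ((-178 + 43680) - 132*(-1 - 264))/(-16234) = (43502 - 132*(-265))*(-1/16234) = (43502 + 34980)*(-1/16234) = 78482*(-1/16234) = -39241/8117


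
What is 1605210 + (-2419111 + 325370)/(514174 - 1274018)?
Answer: 1219711280981/759844 ≈ 1.6052e+6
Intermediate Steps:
1605210 + (-2419111 + 325370)/(514174 - 1274018) = 1605210 - 2093741/(-759844) = 1605210 - 2093741*(-1/759844) = 1605210 + 2093741/759844 = 1219711280981/759844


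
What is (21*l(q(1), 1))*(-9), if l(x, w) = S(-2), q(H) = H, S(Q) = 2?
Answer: -378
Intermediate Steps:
l(x, w) = 2
(21*l(q(1), 1))*(-9) = (21*2)*(-9) = 42*(-9) = -378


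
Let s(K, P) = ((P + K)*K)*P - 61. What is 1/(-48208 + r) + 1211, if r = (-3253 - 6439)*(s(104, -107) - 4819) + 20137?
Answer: 334585784028/276288839 ≈ 1211.0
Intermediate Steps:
s(K, P) = -61 + K*P*(K + P) (s(K, P) = ((K + P)*K)*P - 61 = (K*(K + P))*P - 61 = K*P*(K + P) - 61 = -61 + K*P*(K + P))
r = -276240631 (r = (-3253 - 6439)*((-61 + 104*(-107)**2 - 107*104**2) - 4819) + 20137 = -9692*((-61 + 104*11449 - 107*10816) - 4819) + 20137 = -9692*((-61 + 1190696 - 1157312) - 4819) + 20137 = -9692*(33323 - 4819) + 20137 = -9692*28504 + 20137 = -276260768 + 20137 = -276240631)
1/(-48208 + r) + 1211 = 1/(-48208 - 276240631) + 1211 = 1/(-276288839) + 1211 = -1/276288839 + 1211 = 334585784028/276288839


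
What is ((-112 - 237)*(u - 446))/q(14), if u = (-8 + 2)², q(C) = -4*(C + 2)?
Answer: -71545/32 ≈ -2235.8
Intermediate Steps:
q(C) = -8 - 4*C (q(C) = -4*(2 + C) = -8 - 4*C)
u = 36 (u = (-6)² = 36)
((-112 - 237)*(u - 446))/q(14) = ((-112 - 237)*(36 - 446))/(-8 - 4*14) = (-349*(-410))/(-8 - 56) = 143090/(-64) = 143090*(-1/64) = -71545/32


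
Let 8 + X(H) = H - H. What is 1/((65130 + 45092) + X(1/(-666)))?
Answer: 1/110214 ≈ 9.0733e-6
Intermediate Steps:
X(H) = -8 (X(H) = -8 + (H - H) = -8 + 0 = -8)
1/((65130 + 45092) + X(1/(-666))) = 1/((65130 + 45092) - 8) = 1/(110222 - 8) = 1/110214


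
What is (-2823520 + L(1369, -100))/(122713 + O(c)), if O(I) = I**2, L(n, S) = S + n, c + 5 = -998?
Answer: -2822251/1128722 ≈ -2.5004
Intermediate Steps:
c = -1003 (c = -5 - 998 = -1003)
(-2823520 + L(1369, -100))/(122713 + O(c)) = (-2823520 + (-100 + 1369))/(122713 + (-1003)**2) = (-2823520 + 1269)/(122713 + 1006009) = -2822251/1128722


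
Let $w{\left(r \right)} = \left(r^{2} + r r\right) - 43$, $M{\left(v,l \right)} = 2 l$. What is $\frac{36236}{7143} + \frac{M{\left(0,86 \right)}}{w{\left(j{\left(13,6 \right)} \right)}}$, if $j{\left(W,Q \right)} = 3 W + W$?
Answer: $\frac{195634736}{38322195} \approx 5.105$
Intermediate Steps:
$j{\left(W,Q \right)} = 4 W$
$w{\left(r \right)} = -43 + 2 r^{2}$ ($w{\left(r \right)} = \left(r^{2} + r^{2}\right) - 43 = 2 r^{2} - 43 = -43 + 2 r^{2}$)
$\frac{36236}{7143} + \frac{M{\left(0,86 \right)}}{w{\left(j{\left(13,6 \right)} \right)}} = \frac{36236}{7143} + \frac{2 \cdot 86}{-43 + 2 \left(4 \cdot 13\right)^{2}} = 36236 \cdot \frac{1}{7143} + \frac{172}{-43 + 2 \cdot 52^{2}} = \frac{36236}{7143} + \frac{172}{-43 + 2 \cdot 2704} = \frac{36236}{7143} + \frac{172}{-43 + 5408} = \frac{36236}{7143} + \frac{172}{5365} = \frac{195634736}{38322195}$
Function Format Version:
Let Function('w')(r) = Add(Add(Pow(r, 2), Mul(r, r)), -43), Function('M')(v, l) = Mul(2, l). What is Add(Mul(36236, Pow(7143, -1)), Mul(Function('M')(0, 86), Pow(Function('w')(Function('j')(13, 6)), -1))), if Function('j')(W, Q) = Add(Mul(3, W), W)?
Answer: Rational(195634736, 38322195) ≈ 5.1050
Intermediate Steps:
Function('j')(W, Q) = Mul(4, W)
Function('w')(r) = Add(-43, Mul(2, Pow(r, 2))) (Function('w')(r) = Add(Add(Pow(r, 2), Pow(r, 2)), -43) = Add(Mul(2, Pow(r, 2)), -43) = Add(-43, Mul(2, Pow(r, 2))))
Add(Mul(36236, Pow(7143, -1)), Mul(Function('M')(0, 86), Pow(Function('w')(Function('j')(13, 6)), -1))) = Add(Mul(36236, Pow(7143, -1)), Mul(Mul(2, 86), Pow(Add(-43, Mul(2, Pow(Mul(4, 13), 2))), -1))) = Add(Mul(36236, Rational(1, 7143)), Mul(172, Pow(Add(-43, Mul(2, Pow(52, 2))), -1))) = Add(Rational(36236, 7143), Mul(172, Pow(Add(-43, Mul(2, 2704)), -1))) = Add(Rational(36236, 7143), Mul(172, Pow(Add(-43, 5408), -1))) = Add(Rational(36236, 7143), Mul(172, Pow(5365, -1))) = Add(Rational(36236, 7143), Mul(172, Rational(1, 5365))) = Add(Rational(36236, 7143), Rational(172, 5365)) = Rational(195634736, 38322195)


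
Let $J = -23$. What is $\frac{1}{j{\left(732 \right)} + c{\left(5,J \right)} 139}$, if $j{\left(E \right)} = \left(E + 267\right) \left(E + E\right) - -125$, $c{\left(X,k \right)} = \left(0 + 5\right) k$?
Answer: $\frac{1}{1446676} \approx 6.9124 \cdot 10^{-7}$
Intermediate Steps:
$c{\left(X,k \right)} = 5 k$
$j{\left(E \right)} = 125 + 2 E \left(267 + E\right)$ ($j{\left(E \right)} = \left(267 + E\right) 2 E + 125 = 2 E \left(267 + E\right) + 125 = 125 + 2 E \left(267 + E\right)$)
$\frac{1}{j{\left(732 \right)} + c{\left(5,J \right)} 139} = \frac{1}{\left(125 + 2 \cdot 732^{2} + 534 \cdot 732\right) + 5 \left(-23\right) 139} = \frac{1}{\left(125 + 2 \cdot 535824 + 390888\right) - 15985} = \frac{1}{\left(125 + 1071648 + 390888\right) - 15985} = \frac{1}{1462661 - 15985} = \frac{1}{1446676}$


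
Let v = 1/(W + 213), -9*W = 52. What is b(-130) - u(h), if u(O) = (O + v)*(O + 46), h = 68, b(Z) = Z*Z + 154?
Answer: 17347204/1865 ≈ 9301.5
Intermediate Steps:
W = -52/9 (W = -⅑*52 = -52/9 ≈ -5.7778)
b(Z) = 154 + Z² (b(Z) = Z² + 154 = 154 + Z²)
v = 9/1865 (v = 1/(-52/9 + 213) = 1/(1865/9) = 9/1865 ≈ 0.0048257)
u(O) = (46 + O)*(9/1865 + O) (u(O) = (O + 9/1865)*(O + 46) = (9/1865 + O)*(46 + O) = (46 + O)*(9/1865 + O))
b(-130) - u(h) = (154 + (-130)²) - (414/1865 + 68² + (85799/1865)*68) = (154 + 16900) - (414/1865 + 4624 + 5834332/1865) = 17054 - 1*14458506/1865 = 17054 - 14458506/1865 = 17347204/1865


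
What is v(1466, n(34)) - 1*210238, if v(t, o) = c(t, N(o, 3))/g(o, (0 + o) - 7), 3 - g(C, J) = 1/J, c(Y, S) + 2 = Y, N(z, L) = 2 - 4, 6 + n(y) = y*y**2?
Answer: -3090456439/14734 ≈ -2.0975e+5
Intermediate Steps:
n(y) = -6 + y**3 (n(y) = -6 + y*y**2 = -6 + y**3)
N(z, L) = -2
c(Y, S) = -2 + Y
g(C, J) = 3 - 1/J
v(t, o) = (-2 + t)/(3 - 1/(-7 + o)) (v(t, o) = (-2 + t)/(3 - 1/((0 + o) - 7)) = (-2 + t)/(3 - 1/(o - 7)) = (-2 + t)/(3 - 1/(-7 + o)))
v(1466, n(34)) - 1*210238 = (-7 + (-6 + 34**3))*(-2 + 1466)/(-22 + 3*(-6 + 34**3)) - 1*210238 = (-7 + (-6 + 39304))*1464/(-22 + 3*(-6 + 39304)) - 210238 = (-7 + 39298)*1464/(-22 + 3*39298) - 210238 = 39291*1464/(-22 + 117894) - 210238 = 39291*1464/117872 - 210238 = (1/117872)*39291*1464 - 210238 = 7190253/14734 - 210238 = -3090456439/14734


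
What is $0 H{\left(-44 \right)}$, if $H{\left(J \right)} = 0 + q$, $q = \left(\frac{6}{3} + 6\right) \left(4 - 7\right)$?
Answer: $0$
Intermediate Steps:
$q = -24$ ($q = \left(6 \cdot \frac{1}{3} + 6\right) \left(-3\right) = \left(2 + 6\right) \left(-3\right) = 8 \left(-3\right) = -24$)
$H{\left(J \right)} = -24$ ($H{\left(J \right)} = 0 - 24 = -24$)
$0 H{\left(-44 \right)} = 0 \left(-24\right) = 0$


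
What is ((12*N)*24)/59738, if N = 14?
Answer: 288/4267 ≈ 0.067495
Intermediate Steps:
((12*N)*24)/59738 = ((12*14)*24)/59738 = (168*24)*(1/59738) = 4032*(1/59738) = 288/4267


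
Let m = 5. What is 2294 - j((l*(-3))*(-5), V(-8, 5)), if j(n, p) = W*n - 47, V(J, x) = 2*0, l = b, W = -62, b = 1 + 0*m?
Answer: 3271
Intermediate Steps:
b = 1 (b = 1 + 0*5 = 1 + 0 = 1)
l = 1
V(J, x) = 0
j(n, p) = -47 - 62*n (j(n, p) = -62*n - 47 = -47 - 62*n)
2294 - j((l*(-3))*(-5), V(-8, 5)) = 2294 - (-47 - 62*1*(-3)*(-5)) = 2294 - (-47 - (-186)*(-5)) = 2294 - (-47 - 62*15) = 2294 - (-47 - 930) = 2294 - 1*(-977) = 2294 + 977 = 3271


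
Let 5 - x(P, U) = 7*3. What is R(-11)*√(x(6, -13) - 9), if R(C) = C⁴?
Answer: 73205*I ≈ 73205.0*I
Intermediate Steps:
x(P, U) = -16 (x(P, U) = 5 - 7*3 = 5 - 1*21 = 5 - 21 = -16)
R(-11)*√(x(6, -13) - 9) = (-11)⁴*√(-16 - 9) = 14641*√(-25) = 14641*(5*I) = 73205*I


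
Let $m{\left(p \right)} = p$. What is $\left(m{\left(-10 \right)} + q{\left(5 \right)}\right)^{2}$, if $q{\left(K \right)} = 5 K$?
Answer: $225$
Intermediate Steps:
$\left(m{\left(-10 \right)} + q{\left(5 \right)}\right)^{2} = \left(-10 + 5 \cdot 5\right)^{2} = \left(-10 + 25\right)^{2} = 15^{2} = 225$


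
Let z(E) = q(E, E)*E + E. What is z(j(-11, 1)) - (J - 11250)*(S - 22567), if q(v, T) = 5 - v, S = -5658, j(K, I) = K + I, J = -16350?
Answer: -779010160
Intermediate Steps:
j(K, I) = I + K
z(E) = E + E*(5 - E) (z(E) = (5 - E)*E + E = E*(5 - E) + E = E + E*(5 - E))
z(j(-11, 1)) - (J - 11250)*(S - 22567) = (1 - 11)*(6 - (1 - 11)) - (-16350 - 11250)*(-5658 - 22567) = -10*(6 - 1*(-10)) - (-27600)*(-28225) = -10*(6 + 10) - 1*779010000 = -10*16 - 779010000 = -160 - 779010000 = -779010160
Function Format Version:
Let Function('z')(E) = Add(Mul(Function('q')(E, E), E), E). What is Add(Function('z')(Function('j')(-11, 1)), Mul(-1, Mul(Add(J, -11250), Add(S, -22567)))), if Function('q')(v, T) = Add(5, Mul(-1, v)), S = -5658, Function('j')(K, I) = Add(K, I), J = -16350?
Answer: -779010160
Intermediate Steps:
Function('j')(K, I) = Add(I, K)
Function('z')(E) = Add(E, Mul(E, Add(5, Mul(-1, E)))) (Function('z')(E) = Add(Mul(Add(5, Mul(-1, E)), E), E) = Add(Mul(E, Add(5, Mul(-1, E))), E) = Add(E, Mul(E, Add(5, Mul(-1, E)))))
Add(Function('z')(Function('j')(-11, 1)), Mul(-1, Mul(Add(J, -11250), Add(S, -22567)))) = Add(Mul(Add(1, -11), Add(6, Mul(-1, Add(1, -11)))), Mul(-1, Mul(Add(-16350, -11250), Add(-5658, -22567)))) = Add(Mul(-10, Add(6, Mul(-1, -10))), Mul(-1, Mul(-27600, -28225))) = Add(Mul(-10, Add(6, 10)), Mul(-1, 779010000)) = Add(Mul(-10, 16), -779010000) = Add(-160, -779010000) = -779010160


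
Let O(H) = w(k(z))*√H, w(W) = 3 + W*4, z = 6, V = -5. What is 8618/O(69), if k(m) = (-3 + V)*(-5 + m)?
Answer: -8618*√69/2001 ≈ -35.775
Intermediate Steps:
k(m) = 40 - 8*m (k(m) = (-3 - 5)*(-5 + m) = -8*(-5 + m) = 40 - 8*m)
w(W) = 3 + 4*W
O(H) = -29*√H (O(H) = (3 + 4*(40 - 8*6))*√H = (3 + 4*(40 - 48))*√H = (3 + 4*(-8))*√H = (3 - 32)*√H = -29*√H)
8618/O(69) = 8618/((-29*√69)) = 8618*(-√69/2001) = -8618*√69/2001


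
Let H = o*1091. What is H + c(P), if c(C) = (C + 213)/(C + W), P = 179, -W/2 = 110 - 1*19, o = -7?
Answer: -23303/3 ≈ -7767.7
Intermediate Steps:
W = -182 (W = -2*(110 - 1*19) = -2*(110 - 19) = -2*91 = -182)
H = -7637 (H = -7*1091 = -7637)
c(C) = (213 + C)/(-182 + C) (c(C) = (C + 213)/(C - 182) = (213 + C)/(-182 + C))
H + c(P) = -7637 + (213 + 179)/(-182 + 179) = -7637 + 392/(-3) = -7637 - 1/3*392 = -7637 - 392/3 = -23303/3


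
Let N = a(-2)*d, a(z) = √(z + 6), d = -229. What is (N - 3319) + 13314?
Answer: 9537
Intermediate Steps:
a(z) = √(6 + z)
N = -458 (N = √(6 - 2)*(-229) = √4*(-229) = 2*(-229) = -458)
(N - 3319) + 13314 = (-458 - 3319) + 13314 = -3777 + 13314 = 9537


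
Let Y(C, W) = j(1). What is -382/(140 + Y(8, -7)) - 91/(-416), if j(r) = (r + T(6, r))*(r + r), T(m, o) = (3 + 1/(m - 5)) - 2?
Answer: -5601/2336 ≈ -2.3977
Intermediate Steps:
T(m, o) = 1 + 1/(-5 + m) (T(m, o) = (3 + 1/(-5 + m)) - 2 = 1 + 1/(-5 + m))
j(r) = 2*r*(2 + r) (j(r) = (r + (-4 + 6)/(-5 + 6))*(r + r) = (r + 2/1)*(2*r) = (r + 1*2)*(2*r) = (r + 2)*(2*r) = (2 + r)*(2*r) = 2*r*(2 + r))
Y(C, W) = 6 (Y(C, W) = 2*1*(2 + 1) = 2*1*3 = 6)
-382/(140 + Y(8, -7)) - 91/(-416) = -382/(140 + 6) - 91/(-416) = -382/146 - 91*(-1/416) = -382*1/146 + 7/32 = -191/73 + 7/32 = -5601/2336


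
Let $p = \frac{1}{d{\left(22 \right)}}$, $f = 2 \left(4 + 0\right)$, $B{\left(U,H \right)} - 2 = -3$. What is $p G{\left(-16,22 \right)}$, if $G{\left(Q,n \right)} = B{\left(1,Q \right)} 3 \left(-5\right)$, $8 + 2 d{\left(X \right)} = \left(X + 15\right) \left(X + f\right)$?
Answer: $\frac{15}{551} \approx 0.027223$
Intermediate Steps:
$B{\left(U,H \right)} = -1$ ($B{\left(U,H \right)} = 2 - 3 = -1$)
$f = 8$ ($f = 2 \cdot 4 = 8$)
$d{\left(X \right)} = -4 + \frac{\left(8 + X\right) \left(15 + X\right)}{2}$ ($d{\left(X \right)} = -4 + \frac{\left(X + 15\right) \left(X + 8\right)}{2} = -4 + \frac{\left(15 + X\right) \left(8 + X\right)}{2} = -4 + \frac{\left(8 + X\right) \left(15 + X\right)}{2}$)
$G{\left(Q,n \right)} = 15$ ($G{\left(Q,n \right)} = \left(-1\right) 3 \left(-5\right) = \left(-3\right) \left(-5\right) = 15$)
$p = \frac{1}{551}$ ($p = \frac{1}{56 + \frac{22^{2}}{2} + \frac{23}{2} \cdot 22} = \frac{1}{56 + \frac{1}{2} \cdot 484 + 253} = \frac{1}{56 + 242 + 253} = \frac{1}{551} \approx 0.0018149$)
$p G{\left(-16,22 \right)} = \frac{1}{551} \cdot 15 = \frac{15}{551}$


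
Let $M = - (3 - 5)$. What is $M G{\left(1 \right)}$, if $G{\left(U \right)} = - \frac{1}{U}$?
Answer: $-2$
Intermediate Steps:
$M = 2$ ($M = \left(-1\right) \left(-2\right) = 2$)
$M G{\left(1 \right)} = 2 \left(- 1^{-1}\right) = 2 \left(\left(-1\right) 1\right) = 2 \left(-1\right) = -2$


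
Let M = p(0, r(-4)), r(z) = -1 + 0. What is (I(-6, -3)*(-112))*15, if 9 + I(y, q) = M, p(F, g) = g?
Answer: 16800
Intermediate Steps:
r(z) = -1
M = -1
I(y, q) = -10 (I(y, q) = -9 - 1 = -10)
(I(-6, -3)*(-112))*15 = -10*(-112)*15 = 1120*15 = 16800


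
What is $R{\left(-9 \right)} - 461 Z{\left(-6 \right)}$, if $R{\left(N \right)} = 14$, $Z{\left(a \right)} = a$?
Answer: $2780$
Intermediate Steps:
$R{\left(-9 \right)} - 461 Z{\left(-6 \right)} = 14 - -2766 = 14 + 2766 = 2780$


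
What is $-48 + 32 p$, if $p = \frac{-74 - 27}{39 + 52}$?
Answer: $- \frac{7600}{91} \approx -83.516$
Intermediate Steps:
$p = - \frac{101}{91} \approx -1.1099$
$-48 + 32 p = -48 + 32 \left(- \frac{101}{91}\right) = -48 - \frac{3232}{91} = - \frac{7600}{91}$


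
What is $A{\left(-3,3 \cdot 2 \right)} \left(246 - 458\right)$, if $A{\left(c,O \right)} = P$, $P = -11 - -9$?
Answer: $424$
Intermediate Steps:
$P = -2$ ($P = -11 + 9 = -2$)
$A{\left(c,O \right)} = -2$
$A{\left(-3,3 \cdot 2 \right)} \left(246 - 458\right) = - 2 \left(246 - 458\right) = \left(-2\right) \left(-212\right) = 424$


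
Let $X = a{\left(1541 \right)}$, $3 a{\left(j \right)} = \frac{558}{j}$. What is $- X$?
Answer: $- \frac{186}{1541} \approx -0.1207$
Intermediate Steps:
$a{\left(j \right)} = \frac{186}{j}$ ($a{\left(j \right)} = \frac{558 \frac{1}{j}}{3} = \frac{186}{j}$)
$X = \frac{186}{1541} \approx 0.1207$
$- X = \left(-1\right) \frac{186}{1541} = - \frac{186}{1541}$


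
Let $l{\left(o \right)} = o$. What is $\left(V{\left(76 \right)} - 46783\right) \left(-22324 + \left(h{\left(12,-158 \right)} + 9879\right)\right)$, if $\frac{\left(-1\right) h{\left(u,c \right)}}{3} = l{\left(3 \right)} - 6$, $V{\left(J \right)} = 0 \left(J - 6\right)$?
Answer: $581793388$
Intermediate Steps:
$V{\left(J \right)} = 0$ ($V{\left(J \right)} = 0 \left(-6 + J\right) = 0$)
$h{\left(u,c \right)} = 9$ ($h{\left(u,c \right)} = - 3 \left(3 - 6\right) = \left(-3\right) \left(-3\right) = 9$)
$\left(V{\left(76 \right)} - 46783\right) \left(-22324 + \left(h{\left(12,-158 \right)} + 9879\right)\right) = \left(0 - 46783\right) \left(-22324 + \left(9 + 9879\right)\right) = - 46783 \left(-22324 + 9888\right) = \left(-46783\right) \left(-12436\right) = 581793388$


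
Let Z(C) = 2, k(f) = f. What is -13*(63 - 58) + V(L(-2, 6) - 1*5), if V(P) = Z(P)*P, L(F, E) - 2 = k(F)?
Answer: -75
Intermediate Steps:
L(F, E) = 2 + F
V(P) = 2*P
-13*(63 - 58) + V(L(-2, 6) - 1*5) = -13*(63 - 58) + 2*((2 - 2) - 1*5) = -13*5 + 2*(0 - 5) = -65 + 2*(-5) = -65 - 10 = -75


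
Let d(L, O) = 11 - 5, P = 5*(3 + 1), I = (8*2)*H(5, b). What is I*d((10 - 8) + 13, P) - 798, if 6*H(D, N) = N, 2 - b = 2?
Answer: -798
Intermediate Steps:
b = 0 (b = 2 - 1*2 = 2 - 2 = 0)
H(D, N) = N/6
I = 0 (I = (8*2)*((⅙)*0) = 16*0 = 0)
P = 20 (P = 5*4 = 20)
d(L, O) = 6
I*d((10 - 8) + 13, P) - 798 = 0*6 - 798 = 0 - 798 = -798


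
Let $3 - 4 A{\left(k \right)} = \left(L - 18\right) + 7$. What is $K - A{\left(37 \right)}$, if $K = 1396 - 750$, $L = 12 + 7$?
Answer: $\frac{2589}{4} \approx 647.25$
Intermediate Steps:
$L = 19$
$K = 646$ ($K = 1396 - 750 = 646$)
$A{\left(k \right)} = - \frac{5}{4}$ ($A{\left(k \right)} = \frac{3}{4} - \frac{\left(19 - 18\right) + 7}{4} = \frac{3}{4} - \frac{1 + 7}{4} = \frac{3}{4} - 2 = - \frac{5}{4}$)
$K - A{\left(37 \right)} = 646 - - \frac{5}{4} = 646 + \frac{5}{4} = \frac{2589}{4}$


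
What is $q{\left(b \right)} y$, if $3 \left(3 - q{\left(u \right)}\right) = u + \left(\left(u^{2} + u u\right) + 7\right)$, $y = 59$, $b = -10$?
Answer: $- \frac{11092}{3} \approx -3697.3$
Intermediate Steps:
$q{\left(u \right)} = \frac{2}{3} - \frac{2 u^{2}}{3} - \frac{u}{3}$ ($q{\left(u \right)} = 3 - \frac{u + \left(\left(u^{2} + u u\right) + 7\right)}{3} = 3 - \frac{u + \left(\left(u^{2} + u^{2}\right) + 7\right)}{3} = 3 - \frac{u + \left(2 u^{2} + 7\right)}{3} = 3 - \frac{u + \left(7 + 2 u^{2}\right)}{3} = 3 - \frac{7 + u + 2 u^{2}}{3} = 3 - \left(\frac{7}{3} + \frac{u}{3} + \frac{2 u^{2}}{3}\right) = \frac{2}{3} - \frac{2 u^{2}}{3} - \frac{u}{3}$)
$q{\left(b \right)} y = \left(\frac{2}{3} - \frac{2 \left(-10\right)^{2}}{3} - - \frac{10}{3}\right) 59 = \left(\frac{2}{3} - \frac{200}{3} + \frac{10}{3}\right) 59 = \left(- \frac{188}{3}\right) 59 = - \frac{11092}{3}$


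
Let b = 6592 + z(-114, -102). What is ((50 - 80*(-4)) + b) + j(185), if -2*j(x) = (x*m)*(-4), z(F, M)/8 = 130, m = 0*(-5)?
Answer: 8002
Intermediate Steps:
m = 0
z(F, M) = 1040 (z(F, M) = 8*130 = 1040)
j(x) = 0 (j(x) = -x*0*(-4)/2 = -0*(-4) = -1/2*0 = 0)
b = 7632 (b = 6592 + 1040 = 7632)
((50 - 80*(-4)) + b) + j(185) = ((50 - 80*(-4)) + 7632) + 0 = ((50 + 320) + 7632) + 0 = (370 + 7632) + 0 = 8002 + 0 = 8002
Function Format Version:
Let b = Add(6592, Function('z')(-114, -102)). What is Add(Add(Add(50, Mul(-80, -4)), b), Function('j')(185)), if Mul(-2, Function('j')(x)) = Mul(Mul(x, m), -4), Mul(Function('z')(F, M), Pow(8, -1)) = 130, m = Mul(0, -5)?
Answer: 8002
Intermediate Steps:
m = 0
Function('z')(F, M) = 1040 (Function('z')(F, M) = Mul(8, 130) = 1040)
Function('j')(x) = 0 (Function('j')(x) = Mul(Rational(-1, 2), Mul(Mul(x, 0), -4)) = Mul(Rational(-1, 2), Mul(0, -4)) = Mul(Rational(-1, 2), 0) = 0)
b = 7632 (b = Add(6592, 1040) = 7632)
Add(Add(Add(50, Mul(-80, -4)), b), Function('j')(185)) = Add(Add(Add(50, Mul(-80, -4)), 7632), 0) = Add(Add(Add(50, 320), 7632), 0) = Add(Add(370, 7632), 0) = Add(8002, 0) = 8002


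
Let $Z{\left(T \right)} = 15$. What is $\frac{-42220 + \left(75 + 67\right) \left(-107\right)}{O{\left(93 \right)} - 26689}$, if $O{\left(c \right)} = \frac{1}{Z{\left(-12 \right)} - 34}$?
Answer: $\frac{545433}{253546} \approx 2.1512$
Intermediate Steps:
$O{\left(c \right)} = - \frac{1}{19}$ ($O{\left(c \right)} = \frac{1}{15 - 34} = \frac{1}{-19} = - \frac{1}{19}$)
$\frac{-42220 + \left(75 + 67\right) \left(-107\right)}{O{\left(93 \right)} - 26689} = \frac{-42220 + \left(75 + 67\right) \left(-107\right)}{- \frac{1}{19} - 26689} = \frac{-42220 + 142 \left(-107\right)}{- \frac{507092}{19}} = \left(-42220 - 15194\right) \left(- \frac{19}{507092}\right) = \left(-57414\right) \left(- \frac{19}{507092}\right) = \frac{545433}{253546}$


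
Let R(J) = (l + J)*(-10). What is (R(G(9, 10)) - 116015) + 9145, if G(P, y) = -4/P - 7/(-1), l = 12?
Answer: -963500/9 ≈ -1.0706e+5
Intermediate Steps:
G(P, y) = 7 - 4/P (G(P, y) = -4/P - 7*(-1) = -4/P + 7 = 7 - 4/P)
R(J) = -120 - 10*J (R(J) = (12 + J)*(-10) = -120 - 10*J)
(R(G(9, 10)) - 116015) + 9145 = ((-120 - 10*(7 - 4/9)) - 116015) + 9145 = ((-120 - 10*59/9) - 116015) + 9145 = ((-120 - 590/9) - 116015) + 9145 = (-1670/9 - 116015) + 9145 = -1045805/9 + 9145 = -963500/9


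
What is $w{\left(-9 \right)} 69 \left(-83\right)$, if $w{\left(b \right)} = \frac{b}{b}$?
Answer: $-5727$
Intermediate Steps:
$w{\left(b \right)} = 1$
$w{\left(-9 \right)} 69 \left(-83\right) = 1 \cdot 69 \left(-83\right) = 69 \left(-83\right) = -5727$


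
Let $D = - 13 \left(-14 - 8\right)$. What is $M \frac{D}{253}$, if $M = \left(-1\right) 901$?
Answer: $- \frac{23426}{23} \approx -1018.5$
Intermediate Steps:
$M = -901$
$D = 286$ ($D = \left(-13\right) \left(-22\right) = 286$)
$M \frac{D}{253} = - 901 \cdot \frac{286}{253} = - 901 \cdot 286 \cdot \frac{1}{253} = \left(-901\right) \frac{26}{23} = - \frac{23426}{23}$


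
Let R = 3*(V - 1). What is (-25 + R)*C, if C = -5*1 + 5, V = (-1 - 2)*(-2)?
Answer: 0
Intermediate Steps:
V = 6 (V = -3*(-2) = 6)
C = 0 (C = -5 + 5 = 0)
R = 15 (R = 3*(6 - 1) = 3*5 = 15)
(-25 + R)*C = (-25 + 15)*0 = -10*0 = 0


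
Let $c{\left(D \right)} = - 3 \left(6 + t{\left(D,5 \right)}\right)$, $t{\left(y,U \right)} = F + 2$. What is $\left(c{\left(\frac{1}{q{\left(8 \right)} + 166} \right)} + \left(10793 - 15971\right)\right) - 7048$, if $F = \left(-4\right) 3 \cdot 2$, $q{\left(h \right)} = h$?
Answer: $-12178$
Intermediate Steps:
$F = -24$ ($F = \left(-12\right) 2 = -24$)
$t{\left(y,U \right)} = -22$ ($t{\left(y,U \right)} = -24 + 2 = -22$)
$c{\left(D \right)} = 48$ ($c{\left(D \right)} = - 3 \left(6 - 22\right) = \left(-3\right) \left(-16\right) = 48$)
$\left(c{\left(\frac{1}{q{\left(8 \right)} + 166} \right)} + \left(10793 - 15971\right)\right) - 7048 = \left(48 + \left(10793 - 15971\right)\right) - 7048 = \left(48 - 5178\right) - 7048 = -5130 - 7048 = -12178$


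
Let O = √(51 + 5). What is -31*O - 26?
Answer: -26 - 62*√14 ≈ -257.98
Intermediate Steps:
O = 2*√14 (O = √56 = 2*√14 ≈ 7.4833)
-31*O - 26 = -62*√14 - 26 = -26 - 62*√14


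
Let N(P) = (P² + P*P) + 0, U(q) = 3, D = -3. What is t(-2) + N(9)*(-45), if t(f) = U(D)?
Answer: -7287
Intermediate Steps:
t(f) = 3
N(P) = 2*P² (N(P) = (P² + P²) + 0 = 2*P² + 0 = 2*P²)
t(-2) + N(9)*(-45) = 3 + (2*9²)*(-45) = 3 + (2*81)*(-45) = 3 + 162*(-45) = 3 - 7290 = -7287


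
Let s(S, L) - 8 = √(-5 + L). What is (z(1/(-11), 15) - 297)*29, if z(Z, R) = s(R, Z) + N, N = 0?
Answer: -8381 + 58*I*√154/11 ≈ -8381.0 + 65.433*I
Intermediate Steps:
s(S, L) = 8 + √(-5 + L)
z(Z, R) = 8 + √(-5 + Z) (z(Z, R) = (8 + √(-5 + Z)) + 0 = 8 + √(-5 + Z))
(z(1/(-11), 15) - 297)*29 = ((8 + √(-5 + 1/(-11))) - 297)*29 = ((8 + √(-5 - 1/11)) - 297)*29 = ((8 + √(-56/11)) - 297)*29 = ((8 + 2*I*√154/11) - 297)*29 = (-289 + 2*I*√154/11)*29 = -8381 + 58*I*√154/11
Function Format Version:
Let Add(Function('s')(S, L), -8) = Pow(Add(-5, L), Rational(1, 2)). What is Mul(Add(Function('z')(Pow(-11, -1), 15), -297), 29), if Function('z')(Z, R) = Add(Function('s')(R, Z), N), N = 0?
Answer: Add(-8381, Mul(Rational(58, 11), I, Pow(154, Rational(1, 2)))) ≈ Add(-8381.0, Mul(65.433, I))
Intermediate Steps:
Function('s')(S, L) = Add(8, Pow(Add(-5, L), Rational(1, 2)))
Function('z')(Z, R) = Add(8, Pow(Add(-5, Z), Rational(1, 2))) (Function('z')(Z, R) = Add(Add(8, Pow(Add(-5, Z), Rational(1, 2))), 0) = Add(8, Pow(Add(-5, Z), Rational(1, 2))))
Mul(Add(Function('z')(Pow(-11, -1), 15), -297), 29) = Mul(Add(Add(8, Pow(Add(-5, Pow(-11, -1)), Rational(1, 2))), -297), 29) = Mul(Add(Add(8, Pow(Add(-5, Rational(-1, 11)), Rational(1, 2))), -297), 29) = Mul(Add(Add(8, Pow(Rational(-56, 11), Rational(1, 2))), -297), 29) = Mul(Add(Add(8, Mul(Rational(2, 11), I, Pow(154, Rational(1, 2)))), -297), 29) = Mul(Add(-289, Mul(Rational(2, 11), I, Pow(154, Rational(1, 2)))), 29) = Add(-8381, Mul(Rational(58, 11), I, Pow(154, Rational(1, 2))))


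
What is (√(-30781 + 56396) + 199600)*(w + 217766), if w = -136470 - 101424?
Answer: -4017548800 - 20128*√25615 ≈ -4.0208e+9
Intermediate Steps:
w = -237894
(√(-30781 + 56396) + 199600)*(w + 217766) = (√(-30781 + 56396) + 199600)*(-237894 + 217766) = (√25615 + 199600)*(-20128) = (199600 + √25615)*(-20128) = -4017548800 - 20128*√25615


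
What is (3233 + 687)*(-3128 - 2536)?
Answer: -22202880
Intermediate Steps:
(3233 + 687)*(-3128 - 2536) = 3920*(-5664) = -22202880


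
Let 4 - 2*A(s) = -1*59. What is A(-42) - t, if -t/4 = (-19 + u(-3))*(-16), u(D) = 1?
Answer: 2367/2 ≈ 1183.5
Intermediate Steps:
A(s) = 63/2 (A(s) = 2 - (-1)*59/2 = 2 - ½*(-59) = 2 + 59/2 = 63/2)
t = -1152 (t = -4*(-19 + 1)*(-16) = -(-72)*(-16) = -4*288 = -1152)
A(-42) - t = 63/2 - 1*(-1152) = 63/2 + 1152 = 2367/2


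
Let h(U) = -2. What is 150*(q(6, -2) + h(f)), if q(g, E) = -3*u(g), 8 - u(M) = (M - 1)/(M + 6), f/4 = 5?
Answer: -7425/2 ≈ -3712.5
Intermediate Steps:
f = 20 (f = 4*5 = 20)
u(M) = 8 - (-1 + M)/(6 + M) (u(M) = 8 - (M - 1)/(M + 6) = 8 - (-1 + M)/(6 + M))
q(g, E) = -21*(7 + g)/(6 + g)
150*(q(6, -2) + h(f)) = 150*(21*(-7 - 1*6)/(6 + 6) - 2) = 150*(21*(-7 - 6)/12 - 2) = 150*(21*(1/12)*(-13) - 2) = 150*(-91/4 - 2) = 150*(-99/4) = -7425/2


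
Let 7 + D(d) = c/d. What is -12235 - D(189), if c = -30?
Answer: -770354/63 ≈ -12228.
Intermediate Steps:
D(d) = -7 - 30/d
-12235 - D(189) = -12235 - (-7 - 30/189) = -12235 - (-7 - 30*1/189) = -12235 - (-7 - 10/63) = -12235 - 1*(-451/63) = -12235 + 451/63 = -770354/63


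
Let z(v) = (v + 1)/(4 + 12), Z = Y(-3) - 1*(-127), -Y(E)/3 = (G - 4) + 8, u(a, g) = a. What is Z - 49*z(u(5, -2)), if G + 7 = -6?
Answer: 1085/8 ≈ 135.63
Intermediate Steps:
G = -13 (G = -7 - 6 = -13)
Y(E) = 27 (Y(E) = -3*((-13 - 4) + 8) = -3*(-17 + 8) = -3*(-9) = 27)
Z = 154 (Z = 27 - 1*(-127) = 27 + 127 = 154)
z(v) = 1/16 + v/16 (z(v) = (1 + v)/16 = (1 + v)*(1/16) = 1/16 + v/16)
Z - 49*z(u(5, -2)) = 154 - 49*(1/16 + (1/16)*5) = 154 - 49*(1/16 + 5/16) = 154 - 49*3/8 = 154 - 147/8 = 1085/8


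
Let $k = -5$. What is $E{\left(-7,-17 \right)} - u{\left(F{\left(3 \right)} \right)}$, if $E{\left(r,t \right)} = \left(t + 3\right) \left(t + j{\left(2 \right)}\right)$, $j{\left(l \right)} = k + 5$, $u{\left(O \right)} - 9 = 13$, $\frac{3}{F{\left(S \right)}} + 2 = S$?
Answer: $216$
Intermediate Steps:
$F{\left(S \right)} = \frac{3}{-2 + S}$
$u{\left(O \right)} = 22$ ($u{\left(O \right)} = 9 + 13 = 22$)
$j{\left(l \right)} = 0$ ($j{\left(l \right)} = -5 + 5 = 0$)
$E{\left(r,t \right)} = t \left(3 + t\right)$ ($E{\left(r,t \right)} = \left(t + 3\right) \left(t + 0\right) = \left(3 + t\right) t = t \left(3 + t\right)$)
$E{\left(-7,-17 \right)} - u{\left(F{\left(3 \right)} \right)} = - 17 \left(3 - 17\right) - 22 = \left(-17\right) \left(-14\right) - 22 = 238 - 22 = 216$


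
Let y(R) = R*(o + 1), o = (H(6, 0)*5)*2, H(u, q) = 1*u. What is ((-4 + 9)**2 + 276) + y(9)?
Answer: 850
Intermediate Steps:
H(u, q) = u
o = 60 (o = (6*5)*2 = 30*2 = 60)
y(R) = 61*R (y(R) = R*(60 + 1) = R*61 = 61*R)
((-4 + 9)**2 + 276) + y(9) = ((-4 + 9)**2 + 276) + 61*9 = (5**2 + 276) + 549 = (25 + 276) + 549 = 301 + 549 = 850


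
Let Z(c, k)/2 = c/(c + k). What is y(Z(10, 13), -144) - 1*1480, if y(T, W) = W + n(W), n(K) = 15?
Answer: -1609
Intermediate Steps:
Z(c, k) = 2*c/(c + k) (Z(c, k) = 2*(c/(c + k)) = 2*c/(c + k))
y(T, W) = 15 + W (y(T, W) = W + 15 = 15 + W)
y(Z(10, 13), -144) - 1*1480 = (15 - 144) - 1*1480 = -129 - 1480 = -1609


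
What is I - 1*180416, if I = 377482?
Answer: 197066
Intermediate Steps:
I - 1*180416 = 377482 - 1*180416 = 377482 - 180416 = 197066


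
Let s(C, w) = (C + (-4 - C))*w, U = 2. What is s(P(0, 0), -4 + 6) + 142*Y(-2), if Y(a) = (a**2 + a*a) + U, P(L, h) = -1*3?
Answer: 1412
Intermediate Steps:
P(L, h) = -3
Y(a) = 2 + 2*a**2 (Y(a) = (a**2 + a*a) + 2 = (a**2 + a**2) + 2 = 2*a**2 + 2 = 2 + 2*a**2)
s(C, w) = -4*w
s(P(0, 0), -4 + 6) + 142*Y(-2) = -4*(-4 + 6) + 142*(2 + 2*(-2)**2) = -4*2 + 142*(2 + 2*4) = -8 + 142*(2 + 8) = -8 + 142*10 = -8 + 1420 = 1412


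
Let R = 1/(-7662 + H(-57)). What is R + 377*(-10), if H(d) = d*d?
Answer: -16637011/4413 ≈ -3770.0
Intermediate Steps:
H(d) = d²
R = -1/4413 (R = 1/(-7662 + (-57)²) = 1/(-7662 + 3249) = 1/(-4413) = -1/4413 ≈ -0.00022660)
R + 377*(-10) = -1/4413 + 377*(-10) = -1/4413 - 3770 = -16637011/4413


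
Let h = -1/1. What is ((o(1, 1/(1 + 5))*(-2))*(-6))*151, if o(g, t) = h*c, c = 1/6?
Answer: -302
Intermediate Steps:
c = ⅙ ≈ 0.16667
h = -1 ≈ -1.0000
o(g, t) = -⅙ (o(g, t) = -1*⅙ = -⅙)
((o(1, 1/(1 + 5))*(-2))*(-6))*151 = (-⅙*(-2)*(-6))*151 = ((⅓)*(-6))*151 = -2*151 = -302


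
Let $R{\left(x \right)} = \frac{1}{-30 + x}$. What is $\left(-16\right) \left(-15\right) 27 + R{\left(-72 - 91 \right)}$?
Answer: $\frac{1250639}{193} \approx 6480.0$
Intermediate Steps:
$\left(-16\right) \left(-15\right) 27 + R{\left(-72 - 91 \right)} = \left(-16\right) \left(-15\right) 27 + \frac{1}{-30 - 163} = 240 \cdot 27 + \frac{1}{-30 - 163} = 6480 + \frac{1}{-193} = 6480 - \frac{1}{193} = \frac{1250639}{193}$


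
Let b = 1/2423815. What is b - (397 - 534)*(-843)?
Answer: -279928818164/2423815 ≈ -1.1549e+5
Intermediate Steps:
b = 1/2423815 ≈ 4.1257e-7
b - (397 - 534)*(-843) = 1/2423815 - (397 - 534)*(-843) = 1/2423815 - (-137)*(-843) = 1/2423815 - 1*115491 = 1/2423815 - 115491 = -279928818164/2423815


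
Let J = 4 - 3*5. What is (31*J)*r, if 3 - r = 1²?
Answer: -682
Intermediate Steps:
J = -11 (J = 4 - 15 = -11)
r = 2 (r = 3 - 1*1² = 3 - 1*1 = 3 - 1 = 2)
(31*J)*r = (31*(-11))*2 = -341*2 = -682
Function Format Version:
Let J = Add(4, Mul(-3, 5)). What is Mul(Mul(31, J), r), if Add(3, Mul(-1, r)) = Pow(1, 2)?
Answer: -682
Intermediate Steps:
J = -11 (J = Add(4, -15) = -11)
r = 2 (r = Add(3, Mul(-1, Pow(1, 2))) = Add(3, Mul(-1, 1)) = Add(3, -1) = 2)
Mul(Mul(31, J), r) = Mul(Mul(31, -11), 2) = Mul(-341, 2) = -682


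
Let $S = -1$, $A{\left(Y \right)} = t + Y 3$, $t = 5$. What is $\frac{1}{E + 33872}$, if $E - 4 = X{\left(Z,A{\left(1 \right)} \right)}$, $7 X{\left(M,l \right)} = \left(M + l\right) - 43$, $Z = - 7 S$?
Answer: $\frac{1}{33872} \approx 2.9523 \cdot 10^{-5}$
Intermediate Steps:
$A{\left(Y \right)} = 5 + 3 Y$ ($A{\left(Y \right)} = 5 + Y 3 = 5 + 3 Y$)
$Z = 7$ ($Z = \left(-7\right) \left(-1\right) = 7$)
$X{\left(M,l \right)} = - \frac{43}{7} + \frac{M}{7} + \frac{l}{7}$ ($X{\left(M,l \right)} = \frac{\left(M + l\right) - 43}{7} = \frac{-43 + M + l}{7} = - \frac{43}{7} + \frac{M}{7} + \frac{l}{7}$)
$E = 0$ ($E = 4 + \left(- \frac{43}{7} + \frac{1}{7} \cdot 7 + \frac{5 + 3 \cdot 1}{7}\right) = 4 + \left(- \frac{43}{7} + 1 + \frac{5 + 3}{7}\right) = 4 + \left(- \frac{43}{7} + 1 + \frac{1}{7} \cdot 8\right) = 4 + \left(- \frac{43}{7} + 1 + \frac{8}{7}\right) = 4 - 4 = 0$)
$\frac{1}{E + 33872} = \frac{1}{0 + 33872} = \frac{1}{33872}$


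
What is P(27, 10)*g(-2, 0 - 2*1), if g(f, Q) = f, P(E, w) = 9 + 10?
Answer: -38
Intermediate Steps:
P(E, w) = 19
P(27, 10)*g(-2, 0 - 2*1) = 19*(-2) = -38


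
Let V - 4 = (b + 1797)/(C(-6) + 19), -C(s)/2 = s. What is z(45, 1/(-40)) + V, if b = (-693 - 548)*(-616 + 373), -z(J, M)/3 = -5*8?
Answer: 307204/31 ≈ 9909.8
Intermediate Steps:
z(J, M) = 120 (z(J, M) = -(-15)*8 = -3*(-40) = 120)
b = 301563 (b = -1241*(-243) = 301563)
C(s) = -2*s
V = 303484/31 (V = 4 + (301563 + 1797)/(-2*(-6) + 19) = 4 + 303360/(12 + 19) = 4 + 303360/31 = 303484/31 ≈ 9789.8)
z(45, 1/(-40)) + V = 120 + 303484/31 = 307204/31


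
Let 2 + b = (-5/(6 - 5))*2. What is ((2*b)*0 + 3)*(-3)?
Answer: -9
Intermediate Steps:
b = -12 (b = -2 + (-5/(6 - 5))*2 = -2 + (-5/1)*2 = -2 + (1*(-5))*2 = -2 - 5*2 = -2 - 10 = -12)
((2*b)*0 + 3)*(-3) = ((2*(-12))*0 + 3)*(-3) = (-24*0 + 3)*(-3) = (0 + 3)*(-3) = 3*(-3) = -9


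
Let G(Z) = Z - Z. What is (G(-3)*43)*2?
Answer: 0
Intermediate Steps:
G(Z) = 0
(G(-3)*43)*2 = (0*43)*2 = 0*2 = 0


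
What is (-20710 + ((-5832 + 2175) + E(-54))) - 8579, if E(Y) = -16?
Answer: -32962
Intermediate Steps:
(-20710 + ((-5832 + 2175) + E(-54))) - 8579 = (-20710 + ((-5832 + 2175) - 16)) - 8579 = (-20710 + (-3657 - 16)) - 8579 = (-20710 - 3673) - 8579 = -24383 - 8579 = -32962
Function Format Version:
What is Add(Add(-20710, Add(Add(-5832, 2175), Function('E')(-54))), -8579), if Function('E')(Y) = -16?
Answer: -32962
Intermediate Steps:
Add(Add(-20710, Add(Add(-5832, 2175), Function('E')(-54))), -8579) = Add(Add(-20710, Add(Add(-5832, 2175), -16)), -8579) = Add(Add(-20710, Add(-3657, -16)), -8579) = Add(Add(-20710, -3673), -8579) = Add(-24383, -8579) = -32962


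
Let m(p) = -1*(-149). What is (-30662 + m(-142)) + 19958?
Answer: -10555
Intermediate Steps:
m(p) = 149
(-30662 + m(-142)) + 19958 = (-30662 + 149) + 19958 = -30513 + 19958 = -10555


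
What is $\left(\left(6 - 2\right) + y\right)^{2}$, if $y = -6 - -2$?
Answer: $0$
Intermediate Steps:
$y = -4$ ($y = -6 + 2 = -4$)
$\left(\left(6 - 2\right) + y\right)^{2} = \left(\left(6 - 2\right) - 4\right)^{2} = \left(4 - 4\right)^{2} = 0^{2} = 0$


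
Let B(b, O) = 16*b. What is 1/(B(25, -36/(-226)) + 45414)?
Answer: 1/45814 ≈ 2.1827e-5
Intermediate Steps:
1/(B(25, -36/(-226)) + 45414) = 1/(16*25 + 45414) = 1/(400 + 45414) = 1/45814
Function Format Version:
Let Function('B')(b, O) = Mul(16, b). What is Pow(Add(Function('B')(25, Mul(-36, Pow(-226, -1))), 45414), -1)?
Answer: Rational(1, 45814) ≈ 2.1827e-5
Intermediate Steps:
Pow(Add(Function('B')(25, Mul(-36, Pow(-226, -1))), 45414), -1) = Pow(Add(Mul(16, 25), 45414), -1) = Pow(Add(400, 45414), -1) = Pow(45814, -1) = Rational(1, 45814)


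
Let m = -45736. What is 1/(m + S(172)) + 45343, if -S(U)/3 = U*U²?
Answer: 694250300439/15311080 ≈ 45343.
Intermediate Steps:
S(U) = -3*U³ (S(U) = -3*U*U² = -3*U³)
1/(m + S(172)) + 45343 = 1/(-45736 - 3*172³) + 45343 = 1/(-45736 - 3*5088448) + 45343 = 1/(-45736 - 15265344) + 45343 = 1/(-15311080) + 45343 = -1/15311080 + 45343 = 694250300439/15311080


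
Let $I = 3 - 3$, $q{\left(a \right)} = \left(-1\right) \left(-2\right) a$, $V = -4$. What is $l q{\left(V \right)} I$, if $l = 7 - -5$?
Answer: $0$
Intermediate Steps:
$l = 12$ ($l = 7 + 5 = 12$)
$q{\left(a \right)} = 2 a$
$I = 0$ ($I = 3 - 3 = 0$)
$l q{\left(V \right)} I = 12 \cdot 2 \left(-4\right) 0 = 12 \left(-8\right) 0 = \left(-96\right) 0 = 0$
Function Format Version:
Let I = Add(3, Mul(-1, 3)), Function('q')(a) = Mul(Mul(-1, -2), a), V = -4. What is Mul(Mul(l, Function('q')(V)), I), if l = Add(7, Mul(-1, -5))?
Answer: 0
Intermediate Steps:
l = 12 (l = Add(7, 5) = 12)
Function('q')(a) = Mul(2, a)
I = 0 (I = Add(3, -3) = 0)
Mul(Mul(l, Function('q')(V)), I) = Mul(Mul(12, Mul(2, -4)), 0) = Mul(Mul(12, -8), 0) = Mul(-96, 0) = 0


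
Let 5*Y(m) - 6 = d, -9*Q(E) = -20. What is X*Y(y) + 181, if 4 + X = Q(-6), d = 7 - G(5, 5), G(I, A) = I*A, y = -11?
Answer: 2779/15 ≈ 185.27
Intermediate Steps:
G(I, A) = A*I
Q(E) = 20/9 (Q(E) = -⅑*(-20) = 20/9)
d = -18 (d = 7 - 5*5 = 7 - 1*25 = 7 - 25 = -18)
X = -16/9 (X = -4 + 20/9 = -16/9 ≈ -1.7778)
Y(m) = -12/5 (Y(m) = 6/5 + (⅕)*(-18) = 6/5 - 18/5 = -12/5)
X*Y(y) + 181 = -16/9*(-12/5) + 181 = 64/15 + 181 = 2779/15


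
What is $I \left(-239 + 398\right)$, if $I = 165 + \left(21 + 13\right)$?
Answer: $31641$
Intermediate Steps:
$I = 199$ ($I = 165 + 34 = 199$)
$I \left(-239 + 398\right) = 199 \left(-239 + 398\right) = 199 \cdot 159 = 31641$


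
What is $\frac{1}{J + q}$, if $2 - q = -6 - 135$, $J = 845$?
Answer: $\frac{1}{988} \approx 0.0010121$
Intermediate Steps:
$q = 143$ ($q = 2 - \left(-6 - 135\right) = 2 - -141 = 2 + 141 = 143$)
$\frac{1}{J + q} = \frac{1}{845 + 143} = \frac{1}{988}$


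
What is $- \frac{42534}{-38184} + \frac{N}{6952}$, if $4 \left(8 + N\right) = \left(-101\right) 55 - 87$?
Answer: $\frac{20127697}{22121264} \approx 0.90988$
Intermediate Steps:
$N = - \frac{2837}{2}$ ($N = -8 + \frac{\left(-101\right) 55 - 87}{4} = -8 + \frac{-5555 - 87}{4} = -8 + \frac{1}{4} \left(-5642\right) = -8 - \frac{2821}{2} = - \frac{2837}{2} \approx -1418.5$)
$- \frac{42534}{-38184} + \frac{N}{6952} = - \frac{42534}{-38184} - \frac{2837}{2 \cdot 6952} = \left(-42534\right) \left(- \frac{1}{38184}\right) - \frac{2837}{13904} = \frac{7089}{6364} - \frac{2837}{13904} = \frac{20127697}{22121264}$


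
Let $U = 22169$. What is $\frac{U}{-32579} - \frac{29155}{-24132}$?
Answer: $\frac{414858437}{786196428} \approx 0.52768$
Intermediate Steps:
$\frac{U}{-32579} - \frac{29155}{-24132} = \frac{22169}{-32579} - \frac{29155}{-24132} = 22169 \left(- \frac{1}{32579}\right) - - \frac{29155}{24132} = - \frac{22169}{32579} + \frac{29155}{24132} = \frac{414858437}{786196428}$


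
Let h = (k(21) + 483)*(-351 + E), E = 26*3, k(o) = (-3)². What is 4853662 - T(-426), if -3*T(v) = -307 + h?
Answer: 14426363/3 ≈ 4.8088e+6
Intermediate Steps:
k(o) = 9
E = 78
h = -134316 (h = (9 + 483)*(-351 + 78) = 492*(-273) = -134316)
T(v) = 134623/3 (T(v) = -(-307 - 134316)/3 = -⅓*(-134623) = 134623/3)
4853662 - T(-426) = 4853662 - 1*134623/3 = 4853662 - 134623/3 = 14426363/3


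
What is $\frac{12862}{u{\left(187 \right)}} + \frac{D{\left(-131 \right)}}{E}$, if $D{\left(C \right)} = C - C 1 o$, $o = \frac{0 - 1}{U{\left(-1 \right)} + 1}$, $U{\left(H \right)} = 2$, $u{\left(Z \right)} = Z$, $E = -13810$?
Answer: $\frac{266485324}{3873705} \approx 68.793$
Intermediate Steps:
$o = - \frac{1}{3}$ ($o = \frac{0 - 1}{2 + 1} = - \frac{1}{3} \approx -0.33333$)
$D{\left(C \right)} = \frac{4 C}{3}$ ($D{\left(C \right)} = C - C 1 \left(- \frac{1}{3}\right) = C - C \left(- \frac{1}{3}\right) = C - - \frac{C}{3} = C + \frac{C}{3} = \frac{4 C}{3}$)
$\frac{12862}{u{\left(187 \right)}} + \frac{D{\left(-131 \right)}}{E} = \frac{12862}{187} + \frac{\frac{4}{3} \left(-131\right)}{-13810} = 12862 \cdot \frac{1}{187} - - \frac{262}{20715} = \frac{12862}{187} + \frac{262}{20715} = \frac{266485324}{3873705}$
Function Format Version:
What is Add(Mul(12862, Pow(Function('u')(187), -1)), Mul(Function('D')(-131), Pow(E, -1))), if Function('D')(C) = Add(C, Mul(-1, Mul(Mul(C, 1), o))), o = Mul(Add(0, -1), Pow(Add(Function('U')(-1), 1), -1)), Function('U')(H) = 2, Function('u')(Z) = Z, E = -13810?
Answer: Rational(266485324, 3873705) ≈ 68.793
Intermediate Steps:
o = Rational(-1, 3) (o = Mul(Add(0, -1), Pow(Add(2, 1), -1)) = Mul(-1, Pow(3, -1)) = Mul(-1, Rational(1, 3)) = Rational(-1, 3) ≈ -0.33333)
Function('D')(C) = Mul(Rational(4, 3), C) (Function('D')(C) = Add(C, Mul(-1, Mul(Mul(C, 1), Rational(-1, 3)))) = Add(C, Mul(-1, Mul(C, Rational(-1, 3)))) = Add(C, Mul(-1, Mul(Rational(-1, 3), C))) = Add(C, Mul(Rational(1, 3), C)) = Mul(Rational(4, 3), C))
Add(Mul(12862, Pow(Function('u')(187), -1)), Mul(Function('D')(-131), Pow(E, -1))) = Add(Mul(12862, Pow(187, -1)), Mul(Mul(Rational(4, 3), -131), Pow(-13810, -1))) = Add(Mul(12862, Rational(1, 187)), Mul(Rational(-524, 3), Rational(-1, 13810))) = Add(Rational(12862, 187), Rational(262, 20715)) = Rational(266485324, 3873705)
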